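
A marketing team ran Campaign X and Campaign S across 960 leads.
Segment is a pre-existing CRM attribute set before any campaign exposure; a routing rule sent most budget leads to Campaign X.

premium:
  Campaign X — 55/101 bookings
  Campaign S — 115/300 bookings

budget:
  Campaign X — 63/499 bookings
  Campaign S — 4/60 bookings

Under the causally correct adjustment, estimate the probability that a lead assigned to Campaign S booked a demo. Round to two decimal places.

Campaign X is higher inside every customer segment stratum but Campaign S is higher in aggregate. Whether to stratify depends on how customer segment relates to the campaign.
The imbalance in customer segment arose from how leads were allocated, not from anything the campaign did; and customer segment independently affects the outcome. The pooled gap is confounded — condition on customer segment.
Standardising Campaign S to the population customer segment mix: 0.418·115/300 + 0.582·4/60 = 0.199.

0.20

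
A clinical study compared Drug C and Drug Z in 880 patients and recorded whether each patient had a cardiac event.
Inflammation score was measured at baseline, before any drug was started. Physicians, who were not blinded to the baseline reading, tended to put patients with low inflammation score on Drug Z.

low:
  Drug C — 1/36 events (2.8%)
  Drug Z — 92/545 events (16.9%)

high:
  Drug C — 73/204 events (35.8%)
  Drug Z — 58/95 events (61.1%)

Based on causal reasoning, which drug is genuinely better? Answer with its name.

Inflammation score satisfies the back-door criterion: it is not a descendant of the drug, and it blocks the spurious path from drug to outcome. Adjusting for it (i.e., using the within-inflammation score rates) gives the causal effect.
Within each level — low: 2.8% vs 16.9%; high: 35.8% vs 61.1% — Drug C is lower every time.

Drug C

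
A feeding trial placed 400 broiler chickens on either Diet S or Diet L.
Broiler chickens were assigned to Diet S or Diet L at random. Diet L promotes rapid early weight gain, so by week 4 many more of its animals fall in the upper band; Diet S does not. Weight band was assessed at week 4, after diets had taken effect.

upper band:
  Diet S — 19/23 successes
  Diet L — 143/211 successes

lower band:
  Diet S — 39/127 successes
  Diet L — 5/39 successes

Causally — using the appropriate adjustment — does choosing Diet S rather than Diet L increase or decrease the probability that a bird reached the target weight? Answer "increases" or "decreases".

decreases

Within every week-4 weight band level Diet S has the higher rate, yet pooled Diet L does — Simpson's reversal.
Week-4 weight band lies on the pathway diet → week-4 weight band → outcome, so adjusting for it blocks the indirect effect. For the total causal effect of diet, use the unadjusted pooled rates.
Pooled: Diet S 38.7% vs Diet L 59.2%; Diet L is higher overall.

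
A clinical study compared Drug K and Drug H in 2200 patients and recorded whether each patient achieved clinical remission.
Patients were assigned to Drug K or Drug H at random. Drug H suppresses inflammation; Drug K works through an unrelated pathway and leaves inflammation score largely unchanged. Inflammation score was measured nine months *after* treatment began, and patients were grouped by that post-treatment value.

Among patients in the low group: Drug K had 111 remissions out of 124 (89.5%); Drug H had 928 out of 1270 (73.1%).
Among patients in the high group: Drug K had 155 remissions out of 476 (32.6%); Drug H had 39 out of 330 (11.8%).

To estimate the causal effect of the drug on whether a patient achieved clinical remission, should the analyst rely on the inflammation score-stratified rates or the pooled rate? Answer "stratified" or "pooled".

The inflammation score-specific comparison favours Drug K throughout, but the pooled figures favour Drug H. The question is whether to condition on inflammation score.
The distribution of inflammation score is itself part of what the drug does — it is an intermediate outcome. Holding it fixed would remove that part of the effect; the total effect is the pooled difference.
Pooled: Drug K 44.3% vs Drug H 60.4%; Drug H is higher overall.

pooled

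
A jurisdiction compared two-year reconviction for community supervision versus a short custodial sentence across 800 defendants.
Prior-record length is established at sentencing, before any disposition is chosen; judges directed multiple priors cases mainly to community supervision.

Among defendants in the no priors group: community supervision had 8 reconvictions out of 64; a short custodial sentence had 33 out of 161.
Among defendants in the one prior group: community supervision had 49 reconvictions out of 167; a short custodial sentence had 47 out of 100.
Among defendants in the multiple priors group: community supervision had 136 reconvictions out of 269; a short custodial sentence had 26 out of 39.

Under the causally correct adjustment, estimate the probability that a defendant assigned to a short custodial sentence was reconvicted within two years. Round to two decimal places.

0.47

The imbalance in prior-record length arose from how defendants were allocated, not from anything the disposition did; and prior-record length independently affects the outcome. The pooled gap is confounded — condition on prior-record length.
Standardising a short custodial sentence to the population prior-record length mix: 0.281·33/161 + 0.334·47/100 + 0.385·26/39 = 0.471.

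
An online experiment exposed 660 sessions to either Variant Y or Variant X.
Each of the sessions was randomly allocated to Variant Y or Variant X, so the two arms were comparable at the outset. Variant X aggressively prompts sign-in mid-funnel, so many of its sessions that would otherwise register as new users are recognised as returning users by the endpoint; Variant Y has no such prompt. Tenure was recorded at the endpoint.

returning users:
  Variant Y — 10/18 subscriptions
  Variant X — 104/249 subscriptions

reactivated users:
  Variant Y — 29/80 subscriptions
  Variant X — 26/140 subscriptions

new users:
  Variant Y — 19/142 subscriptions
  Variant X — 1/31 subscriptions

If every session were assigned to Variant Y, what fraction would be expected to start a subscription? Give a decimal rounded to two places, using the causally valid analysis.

User tenure lies on the pathway variant → user tenure → outcome, so adjusting for it blocks the indirect effect. For the total causal effect of variant, use the unadjusted pooled rates.
So P(outcome | do(Variant Y)) is just the pooled rate for Variant Y: 58/240 = 0.242.

0.24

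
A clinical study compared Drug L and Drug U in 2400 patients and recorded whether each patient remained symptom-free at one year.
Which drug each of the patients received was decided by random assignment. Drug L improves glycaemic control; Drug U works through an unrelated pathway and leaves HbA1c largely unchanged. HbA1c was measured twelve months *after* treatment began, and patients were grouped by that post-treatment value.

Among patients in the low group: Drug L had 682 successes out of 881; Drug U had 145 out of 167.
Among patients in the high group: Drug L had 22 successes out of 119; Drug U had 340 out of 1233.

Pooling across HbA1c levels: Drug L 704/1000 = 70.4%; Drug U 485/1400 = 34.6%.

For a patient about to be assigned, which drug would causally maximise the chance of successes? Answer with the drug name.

Drug L

Within every HbA1c level Drug U has the higher rate, yet pooled Drug L does — Simpson's reversal.
HbA1c is downstream of the drug. One should not condition on a consequence of treatment, so the overall rates are the right comparison.
Pooled: Drug L 70.4% vs Drug U 34.6%; Drug L is higher overall.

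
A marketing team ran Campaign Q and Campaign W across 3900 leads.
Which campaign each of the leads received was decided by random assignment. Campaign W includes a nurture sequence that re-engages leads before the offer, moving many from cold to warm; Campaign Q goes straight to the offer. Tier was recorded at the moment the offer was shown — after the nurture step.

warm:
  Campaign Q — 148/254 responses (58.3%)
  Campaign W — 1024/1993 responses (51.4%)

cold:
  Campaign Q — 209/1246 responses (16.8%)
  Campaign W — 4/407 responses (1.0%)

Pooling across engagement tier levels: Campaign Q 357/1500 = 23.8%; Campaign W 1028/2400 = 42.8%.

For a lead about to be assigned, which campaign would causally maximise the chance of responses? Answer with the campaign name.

Campaign W

Engagement tier lies on the pathway campaign → engagement tier → outcome, so adjusting for it blocks the indirect effect. For the total causal effect of campaign, use the unadjusted pooled rates.
Pooled: Campaign Q 23.8% vs Campaign W 42.8%; Campaign W is higher overall.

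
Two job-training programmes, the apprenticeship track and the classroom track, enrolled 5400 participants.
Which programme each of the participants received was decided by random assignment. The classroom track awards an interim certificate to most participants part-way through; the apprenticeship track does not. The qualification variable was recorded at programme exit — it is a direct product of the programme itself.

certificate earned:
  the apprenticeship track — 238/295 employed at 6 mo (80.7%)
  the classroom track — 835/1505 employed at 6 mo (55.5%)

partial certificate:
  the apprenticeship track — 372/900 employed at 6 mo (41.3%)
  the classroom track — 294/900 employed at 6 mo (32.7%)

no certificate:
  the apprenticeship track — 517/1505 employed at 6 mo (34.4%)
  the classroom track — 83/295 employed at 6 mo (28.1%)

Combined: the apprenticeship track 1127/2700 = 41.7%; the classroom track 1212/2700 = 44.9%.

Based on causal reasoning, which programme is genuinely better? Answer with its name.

Qualification attained during the programme here is a post-treatment variable shaped by the programme; conditioning on it would introduce bias rather than remove it. The overall comparison is the causal one.
Pooled: the apprenticeship track 41.7% vs the classroom track 44.9%; the classroom track is higher overall.

the classroom track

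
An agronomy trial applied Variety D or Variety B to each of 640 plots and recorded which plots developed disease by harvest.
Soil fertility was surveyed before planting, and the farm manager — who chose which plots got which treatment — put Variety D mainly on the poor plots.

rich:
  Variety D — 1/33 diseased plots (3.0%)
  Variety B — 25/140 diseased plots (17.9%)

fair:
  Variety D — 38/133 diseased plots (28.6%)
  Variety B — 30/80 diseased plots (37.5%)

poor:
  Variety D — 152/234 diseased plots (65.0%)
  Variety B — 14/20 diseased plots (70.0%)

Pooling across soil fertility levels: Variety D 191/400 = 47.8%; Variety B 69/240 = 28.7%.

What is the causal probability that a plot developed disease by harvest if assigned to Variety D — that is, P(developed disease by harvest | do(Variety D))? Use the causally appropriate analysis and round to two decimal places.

0.36

The stratified and pooled comparisons disagree (Variety D wins within each soil fertility; Variety B wins overall), so the answer turns on the causal role of soil fertility.
Nothing the variety does changes soil fertility; the imbalance is an allocation artefact. With soil fertility also predicting the outcome, the pooled figure is confounded, and the within-stratum comparison is the causal one.
Standardising Variety D to the population soil fertility mix: 0.270·1/33 + 0.333·38/133 + 0.397·152/234 = 0.361.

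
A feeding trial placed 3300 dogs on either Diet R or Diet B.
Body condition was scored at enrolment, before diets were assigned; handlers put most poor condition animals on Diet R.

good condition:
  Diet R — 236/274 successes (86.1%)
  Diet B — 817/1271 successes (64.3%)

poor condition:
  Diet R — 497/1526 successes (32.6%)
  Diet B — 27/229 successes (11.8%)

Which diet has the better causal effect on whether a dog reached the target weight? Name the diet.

Diet R

Starting body condition satisfies the back-door criterion: it is not a descendant of the diet, and it blocks the spurious path from diet to outcome. Adjusting for it (i.e., using the within-starting body condition rates) gives the causal effect.
Within each level — good condition: 86.1% vs 64.3%; poor condition: 32.6% vs 11.8% — Diet R is higher every time.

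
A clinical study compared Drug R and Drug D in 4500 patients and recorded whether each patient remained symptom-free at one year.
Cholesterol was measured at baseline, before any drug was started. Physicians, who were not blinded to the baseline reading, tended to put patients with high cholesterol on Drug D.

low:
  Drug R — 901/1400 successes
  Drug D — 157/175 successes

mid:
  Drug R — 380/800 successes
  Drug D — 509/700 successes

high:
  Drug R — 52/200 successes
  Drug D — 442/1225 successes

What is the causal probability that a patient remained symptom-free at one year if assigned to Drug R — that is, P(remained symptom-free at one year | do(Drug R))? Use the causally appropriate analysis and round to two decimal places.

0.47

The cholesterol-specific comparison favours Drug D throughout, but the pooled figures favour Drug R. The question is whether to condition on cholesterol.
Cholesterol is set before the drug has any effect — it is not caused by the drug — and it independently drives the outcome. That makes it a confounder, so the causal comparison is within cholesterol levels.
Standardising Drug R to the population cholesterol mix: 0.350·901/1400 + 0.333·380/800 + 0.317·52/200 = 0.466.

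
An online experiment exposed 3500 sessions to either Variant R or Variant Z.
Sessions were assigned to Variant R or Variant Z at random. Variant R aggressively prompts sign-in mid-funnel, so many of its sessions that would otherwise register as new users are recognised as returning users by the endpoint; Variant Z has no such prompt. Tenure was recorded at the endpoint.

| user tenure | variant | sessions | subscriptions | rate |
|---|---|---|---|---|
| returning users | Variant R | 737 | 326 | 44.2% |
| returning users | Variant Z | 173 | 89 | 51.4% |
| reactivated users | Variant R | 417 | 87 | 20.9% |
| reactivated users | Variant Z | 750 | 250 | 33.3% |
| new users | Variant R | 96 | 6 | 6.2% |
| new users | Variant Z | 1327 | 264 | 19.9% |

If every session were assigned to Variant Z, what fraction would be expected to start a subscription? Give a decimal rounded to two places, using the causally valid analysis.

The user tenure-specific comparison favours Variant Z throughout, but the pooled figures favour Variant R. The question is whether to condition on user tenure.
The distribution of user tenure is itself part of what the variant does — it is an intermediate outcome. Holding it fixed would remove that part of the effect; the total effect is the pooled difference.
So P(outcome | do(Variant Z)) is just the pooled rate for Variant Z: 603/2250 = 0.268.

0.27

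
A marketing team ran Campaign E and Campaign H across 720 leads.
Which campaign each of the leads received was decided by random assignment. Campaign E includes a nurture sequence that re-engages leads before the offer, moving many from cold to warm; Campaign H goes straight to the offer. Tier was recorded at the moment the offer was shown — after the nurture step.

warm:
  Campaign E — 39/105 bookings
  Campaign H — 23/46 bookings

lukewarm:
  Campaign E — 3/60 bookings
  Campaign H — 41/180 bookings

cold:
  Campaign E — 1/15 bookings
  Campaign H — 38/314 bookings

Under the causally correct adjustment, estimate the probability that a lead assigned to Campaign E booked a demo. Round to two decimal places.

Because the campaign influences engagement tier, engagement tier is a post-treatment mediator, not a confounder. Stratifying on it would bias the estimate; the causal effect is the crude pooled difference.
So P(outcome | do(Campaign E)) is just the pooled rate for Campaign E: 43/180 = 0.239.

0.24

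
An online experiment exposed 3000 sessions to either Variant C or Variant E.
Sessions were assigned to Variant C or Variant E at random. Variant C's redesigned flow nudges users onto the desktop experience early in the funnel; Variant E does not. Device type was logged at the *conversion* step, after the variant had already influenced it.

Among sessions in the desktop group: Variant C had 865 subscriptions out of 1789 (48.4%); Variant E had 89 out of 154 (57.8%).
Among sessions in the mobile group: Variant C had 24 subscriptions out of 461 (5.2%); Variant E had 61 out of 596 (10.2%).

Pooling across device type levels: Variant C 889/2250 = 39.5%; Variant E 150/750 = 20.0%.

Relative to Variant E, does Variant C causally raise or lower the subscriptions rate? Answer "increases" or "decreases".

Variant E is higher inside every device type stratum but Variant C is higher in aggregate. Whether to stratify depends on how device type relates to the variant.
The distribution of device type is itself part of what the variant does — it is an intermediate outcome. Holding it fixed would remove that part of the effect; the total effect is the pooled difference.
Pooled: Variant C 39.5% vs Variant E 20.0%; Variant C is higher overall.

increases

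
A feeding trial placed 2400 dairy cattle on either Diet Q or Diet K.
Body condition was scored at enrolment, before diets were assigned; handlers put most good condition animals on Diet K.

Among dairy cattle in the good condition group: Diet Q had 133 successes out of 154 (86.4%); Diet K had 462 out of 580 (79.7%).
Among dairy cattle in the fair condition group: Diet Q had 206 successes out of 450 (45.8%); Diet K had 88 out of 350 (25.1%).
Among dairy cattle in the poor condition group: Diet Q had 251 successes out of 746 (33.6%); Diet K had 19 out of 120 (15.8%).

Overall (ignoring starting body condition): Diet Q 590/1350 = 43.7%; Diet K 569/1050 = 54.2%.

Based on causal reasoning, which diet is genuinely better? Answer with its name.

Diet Q

The starting body condition-specific comparison favours Diet Q throughout, but the pooled figures favour Diet K. The question is whether to condition on starting body condition.
The imbalance in starting body condition arose from how dairy cattle were allocated, not from anything the diet did; and starting body condition independently affects the outcome. The pooled gap is confounded — condition on starting body condition.
Within each level — good condition: 86.4% vs 79.7%; fair condition: 45.8% vs 25.1%; poor condition: 33.6% vs 15.8% — Diet Q is higher every time.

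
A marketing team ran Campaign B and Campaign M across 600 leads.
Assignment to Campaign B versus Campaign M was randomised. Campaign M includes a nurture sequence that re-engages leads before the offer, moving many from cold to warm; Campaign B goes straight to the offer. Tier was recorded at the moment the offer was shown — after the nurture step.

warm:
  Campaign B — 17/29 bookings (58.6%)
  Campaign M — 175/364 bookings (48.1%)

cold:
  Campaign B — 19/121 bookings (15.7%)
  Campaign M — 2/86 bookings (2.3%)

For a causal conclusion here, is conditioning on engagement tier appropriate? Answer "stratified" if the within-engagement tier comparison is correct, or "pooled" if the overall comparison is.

The distribution of engagement tier is itself part of what the campaign does — it is an intermediate outcome. Holding it fixed would remove that part of the effect; the total effect is the pooled difference.
Pooled: Campaign B 24.0% vs Campaign M 39.3%; Campaign M is higher overall.

pooled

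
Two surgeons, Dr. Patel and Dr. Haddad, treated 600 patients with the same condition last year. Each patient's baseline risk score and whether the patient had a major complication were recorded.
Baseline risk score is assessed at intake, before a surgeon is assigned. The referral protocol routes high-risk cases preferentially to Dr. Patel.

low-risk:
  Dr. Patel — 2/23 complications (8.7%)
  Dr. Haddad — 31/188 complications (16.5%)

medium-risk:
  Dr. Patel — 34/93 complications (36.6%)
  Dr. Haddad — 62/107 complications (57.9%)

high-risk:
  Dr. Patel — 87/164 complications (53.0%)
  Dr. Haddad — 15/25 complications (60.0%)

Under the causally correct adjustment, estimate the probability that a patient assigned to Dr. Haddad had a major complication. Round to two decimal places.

0.44

The stratified and pooled comparisons disagree (Dr. Patel wins within each baseline risk score; Dr. Haddad wins overall), so the answer turns on the causal role of baseline risk score.
Here baseline risk score is a common cause — it drives both which surgeon a case falls under and the outcome. The crude comparison mixes populations; the stratum-specific rates are the causally relevant ones.
Standardising Dr. Haddad to the population baseline risk score mix: 0.352·31/188 + 0.333·62/107 + 0.315·15/25 = 0.440.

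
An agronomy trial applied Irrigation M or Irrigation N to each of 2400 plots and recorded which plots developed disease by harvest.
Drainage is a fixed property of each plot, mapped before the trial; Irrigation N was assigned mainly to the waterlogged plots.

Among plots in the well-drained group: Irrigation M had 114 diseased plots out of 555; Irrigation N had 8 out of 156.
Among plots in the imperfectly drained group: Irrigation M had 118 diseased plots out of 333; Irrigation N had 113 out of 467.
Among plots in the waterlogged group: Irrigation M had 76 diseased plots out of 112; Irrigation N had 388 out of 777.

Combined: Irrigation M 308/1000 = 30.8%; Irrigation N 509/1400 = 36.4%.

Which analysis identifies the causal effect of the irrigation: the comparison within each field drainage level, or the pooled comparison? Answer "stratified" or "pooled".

Within every field drainage level Irrigation N has the lower rate, yet pooled Irrigation M does — Simpson's reversal.
Since field drainage is a pre-existing factor (not a product of the irrigation) and it affects the outcome on its own, it is a confounder. The stratified rates, not the pooled rate, identify the causal effect.
Within each level — well-drained: 20.5% vs 5.1%; imperfectly drained: 35.4% vs 24.2%; waterlogged: 67.9% vs 49.9% — Irrigation N is lower every time.

stratified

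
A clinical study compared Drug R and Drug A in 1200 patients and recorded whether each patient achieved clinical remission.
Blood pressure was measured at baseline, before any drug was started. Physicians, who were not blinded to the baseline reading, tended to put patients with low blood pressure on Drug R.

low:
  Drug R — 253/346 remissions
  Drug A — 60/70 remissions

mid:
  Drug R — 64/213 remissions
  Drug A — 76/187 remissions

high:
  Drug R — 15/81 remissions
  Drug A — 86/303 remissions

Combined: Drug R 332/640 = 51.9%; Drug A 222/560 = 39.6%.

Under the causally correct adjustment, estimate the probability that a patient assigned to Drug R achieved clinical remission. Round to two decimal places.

Within every blood pressure level Drug A has the higher rate, yet pooled Drug R does — Simpson's reversal.
Here blood pressure is a common cause — it drives both which drug a case falls under and the outcome. The crude comparison mixes populations; the stratum-specific rates are the causally relevant ones.
Standardising Drug R to the population blood pressure mix: 0.347·253/346 + 0.333·64/213 + 0.320·15/81 = 0.413.

0.41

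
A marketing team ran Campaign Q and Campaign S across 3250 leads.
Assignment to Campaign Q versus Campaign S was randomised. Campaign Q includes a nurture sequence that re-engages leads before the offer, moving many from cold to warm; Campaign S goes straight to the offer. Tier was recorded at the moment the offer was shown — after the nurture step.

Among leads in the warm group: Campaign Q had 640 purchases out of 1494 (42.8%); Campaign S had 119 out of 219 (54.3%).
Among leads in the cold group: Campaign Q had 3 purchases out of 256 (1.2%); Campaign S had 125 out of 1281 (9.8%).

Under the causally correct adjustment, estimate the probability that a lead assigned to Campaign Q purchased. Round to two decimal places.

0.37

Stratifying would compare campaigns among leads the campaigns themselves sorted into engagement tier groups — a form of selection on an intermediate. The unconditioned pooled rates give the total causal effect.
So P(outcome | do(Campaign Q)) is just the pooled rate for Campaign Q: 643/1750 = 0.367.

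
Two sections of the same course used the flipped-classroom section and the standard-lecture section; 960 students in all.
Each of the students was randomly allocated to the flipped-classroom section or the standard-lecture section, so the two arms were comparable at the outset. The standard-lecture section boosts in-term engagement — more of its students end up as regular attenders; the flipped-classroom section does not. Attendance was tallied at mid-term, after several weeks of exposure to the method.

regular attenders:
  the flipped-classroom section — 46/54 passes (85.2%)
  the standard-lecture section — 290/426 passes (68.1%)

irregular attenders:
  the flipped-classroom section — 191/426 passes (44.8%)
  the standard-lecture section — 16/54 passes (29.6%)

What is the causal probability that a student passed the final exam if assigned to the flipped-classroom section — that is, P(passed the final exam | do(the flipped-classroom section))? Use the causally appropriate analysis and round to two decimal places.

0.49

Because the teaching method influences mid-term attendance, mid-term attendance is a post-treatment mediator, not a confounder. Stratifying on it would bias the estimate; the causal effect is the crude pooled difference.
So P(outcome | do(the flipped-classroom section)) is just the pooled rate for the flipped-classroom section: 237/480 = 0.494.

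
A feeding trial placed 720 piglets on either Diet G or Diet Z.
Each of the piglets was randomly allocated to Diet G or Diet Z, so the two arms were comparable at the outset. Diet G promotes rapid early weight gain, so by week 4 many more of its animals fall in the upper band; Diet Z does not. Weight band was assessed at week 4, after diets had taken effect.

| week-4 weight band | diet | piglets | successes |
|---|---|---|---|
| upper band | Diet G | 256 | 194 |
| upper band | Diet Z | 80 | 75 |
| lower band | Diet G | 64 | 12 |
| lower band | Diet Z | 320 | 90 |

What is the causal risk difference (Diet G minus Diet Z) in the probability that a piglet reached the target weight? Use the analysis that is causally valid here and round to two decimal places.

+0.23

Within every week-4 weight band level Diet Z has the higher rate, yet pooled Diet G does — Simpson's reversal.
Because the diet influences week-4 weight band, week-4 weight band is a post-treatment mediator, not a confounder. Stratifying on it would bias the estimate; the causal effect is the crude pooled difference.
The causal difference is the pooled difference: 0.644 − 0.412 = +0.231.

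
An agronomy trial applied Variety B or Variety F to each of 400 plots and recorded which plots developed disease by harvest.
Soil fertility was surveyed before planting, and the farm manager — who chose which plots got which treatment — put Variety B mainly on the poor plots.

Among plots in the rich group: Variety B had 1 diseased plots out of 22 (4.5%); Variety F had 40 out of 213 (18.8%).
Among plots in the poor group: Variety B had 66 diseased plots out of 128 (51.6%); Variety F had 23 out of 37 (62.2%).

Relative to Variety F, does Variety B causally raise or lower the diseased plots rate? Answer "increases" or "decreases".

Variety B is lower inside every soil fertility stratum but Variety F is lower in aggregate. Whether to stratify depends on how soil fertility relates to the variety.
Soil fertility is set before the variety has any effect — it is not caused by the variety — and it independently drives the outcome. That makes it a confounder, so the causal comparison is within soil fertility levels.
Within each level — rich: 4.5% vs 18.8%; poor: 51.6% vs 62.2% — Variety B is lower every time.

decreases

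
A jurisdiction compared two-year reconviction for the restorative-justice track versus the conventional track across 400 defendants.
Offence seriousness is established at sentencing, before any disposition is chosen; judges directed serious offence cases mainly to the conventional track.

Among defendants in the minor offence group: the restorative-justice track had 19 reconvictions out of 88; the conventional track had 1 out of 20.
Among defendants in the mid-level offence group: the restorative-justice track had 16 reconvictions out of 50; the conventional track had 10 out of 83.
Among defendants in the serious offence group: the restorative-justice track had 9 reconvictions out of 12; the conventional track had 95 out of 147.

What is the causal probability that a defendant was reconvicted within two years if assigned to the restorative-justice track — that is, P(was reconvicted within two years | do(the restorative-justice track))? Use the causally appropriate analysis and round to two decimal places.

Offence seriousness differs across dispositions for reasons unrelated to any effect of the disposition itself, and it separately predicts the outcome — a classic confounder. We must compare within offence seriousness levels.
Standardising the restorative-justice track to the population offence seriousness mix: 0.270·19/88 + 0.333·16/50 + 0.398·9/12 = 0.463.

0.46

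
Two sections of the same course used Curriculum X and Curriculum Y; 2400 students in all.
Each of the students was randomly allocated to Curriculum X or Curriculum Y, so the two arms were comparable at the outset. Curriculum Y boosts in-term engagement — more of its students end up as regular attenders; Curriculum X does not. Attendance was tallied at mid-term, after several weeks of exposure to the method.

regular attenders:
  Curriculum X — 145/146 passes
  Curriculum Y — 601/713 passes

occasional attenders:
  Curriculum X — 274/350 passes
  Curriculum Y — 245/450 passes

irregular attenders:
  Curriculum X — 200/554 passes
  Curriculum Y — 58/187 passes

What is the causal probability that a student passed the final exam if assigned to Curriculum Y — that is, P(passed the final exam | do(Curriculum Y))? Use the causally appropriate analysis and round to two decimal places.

0.67

The mid-term attendance-specific comparison favours Curriculum X throughout, but the pooled figures favour Curriculum Y. The question is whether to condition on mid-term attendance.
Mid-term attendance here is a post-treatment variable shaped by the teaching method; conditioning on it would introduce bias rather than remove it. The overall comparison is the causal one.
So P(outcome | do(Curriculum Y)) is just the pooled rate for Curriculum Y: 904/1350 = 0.670.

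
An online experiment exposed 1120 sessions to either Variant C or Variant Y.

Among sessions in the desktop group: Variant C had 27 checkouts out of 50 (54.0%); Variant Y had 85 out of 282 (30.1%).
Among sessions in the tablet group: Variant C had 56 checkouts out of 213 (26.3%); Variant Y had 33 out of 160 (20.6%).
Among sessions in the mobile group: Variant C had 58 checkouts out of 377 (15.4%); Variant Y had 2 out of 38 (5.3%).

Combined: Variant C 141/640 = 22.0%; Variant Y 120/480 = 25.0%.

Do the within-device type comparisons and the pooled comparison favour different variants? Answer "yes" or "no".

yes

Within each device type level (desktop 54.0% vs 30.1%; tablet 26.3% vs 20.6%; mobile 15.4% vs 5.3%), Variant C has the higher rate every time. Pooled: 22.0% vs 25.0% — Variant Y has the higher rate overall. The two comparisons disagree.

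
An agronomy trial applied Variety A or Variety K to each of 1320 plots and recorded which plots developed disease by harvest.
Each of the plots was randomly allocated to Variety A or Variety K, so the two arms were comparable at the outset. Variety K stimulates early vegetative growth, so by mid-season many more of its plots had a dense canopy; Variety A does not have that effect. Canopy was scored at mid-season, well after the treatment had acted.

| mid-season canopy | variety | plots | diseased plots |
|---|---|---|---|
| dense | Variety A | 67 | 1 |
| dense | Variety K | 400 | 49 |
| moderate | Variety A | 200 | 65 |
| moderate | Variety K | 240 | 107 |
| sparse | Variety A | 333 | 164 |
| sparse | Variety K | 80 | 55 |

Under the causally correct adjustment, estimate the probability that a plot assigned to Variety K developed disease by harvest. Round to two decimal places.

The distribution of mid-season canopy is itself part of what the variety does — it is an intermediate outcome. Holding it fixed would remove that part of the effect; the total effect is the pooled difference.
So P(outcome | do(Variety K)) is just the pooled rate for Variety K: 211/720 = 0.293.

0.29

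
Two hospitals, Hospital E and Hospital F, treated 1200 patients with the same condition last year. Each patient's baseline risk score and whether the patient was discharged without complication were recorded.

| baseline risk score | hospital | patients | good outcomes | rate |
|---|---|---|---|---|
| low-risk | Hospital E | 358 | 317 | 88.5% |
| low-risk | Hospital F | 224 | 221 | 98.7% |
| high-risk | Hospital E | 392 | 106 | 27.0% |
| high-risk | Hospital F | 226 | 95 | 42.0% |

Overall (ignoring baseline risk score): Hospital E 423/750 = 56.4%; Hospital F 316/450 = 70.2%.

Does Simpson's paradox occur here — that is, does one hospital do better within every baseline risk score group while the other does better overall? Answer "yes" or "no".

no

Within each baseline risk score level (low-risk 88.5% vs 98.7%; high-risk 27.0% vs 42.0%), Hospital F has the higher rate every time. Pooled: 56.4% vs 70.2% — Hospital F has the higher rate overall. They agree.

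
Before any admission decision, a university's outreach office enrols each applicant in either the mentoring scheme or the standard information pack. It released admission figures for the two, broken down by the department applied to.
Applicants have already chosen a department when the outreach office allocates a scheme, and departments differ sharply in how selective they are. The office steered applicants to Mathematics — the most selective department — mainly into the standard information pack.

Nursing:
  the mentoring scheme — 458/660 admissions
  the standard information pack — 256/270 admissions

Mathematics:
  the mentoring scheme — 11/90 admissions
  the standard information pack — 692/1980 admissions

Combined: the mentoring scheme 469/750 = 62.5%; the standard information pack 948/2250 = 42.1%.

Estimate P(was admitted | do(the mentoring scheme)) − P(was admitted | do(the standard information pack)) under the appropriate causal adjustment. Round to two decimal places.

-0.24

The department-specific comparison favours the standard information pack throughout, but the pooled figures favour the mentoring scheme. The question is whether to condition on department.
Since department is a pre-existing factor (not a product of the outreach scheme) and it affects the outcome on its own, it is a confounder. The stratified rates, not the pooled rate, identify the causal effect.
Adjusting over the population distribution of department: 0.310·(0.694−0.948) + 0.690·(0.122−0.349) = -0.236.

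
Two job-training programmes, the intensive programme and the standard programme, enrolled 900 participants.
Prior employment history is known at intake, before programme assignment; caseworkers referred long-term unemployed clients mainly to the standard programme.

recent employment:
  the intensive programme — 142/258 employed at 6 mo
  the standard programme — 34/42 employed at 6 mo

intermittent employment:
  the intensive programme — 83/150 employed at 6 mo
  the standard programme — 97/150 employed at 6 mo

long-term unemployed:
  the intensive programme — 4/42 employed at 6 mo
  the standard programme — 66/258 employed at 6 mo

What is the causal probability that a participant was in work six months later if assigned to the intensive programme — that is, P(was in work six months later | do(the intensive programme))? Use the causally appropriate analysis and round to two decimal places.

Prior employment history satisfies the back-door criterion: it is not a descendant of the programme, and it blocks the spurious path from programme to outcome. Adjusting for it (i.e., using the within-prior employment history rates) gives the causal effect.
Standardising the intensive programme to the population prior employment history mix: 0.333·142/258 + 0.333·83/150 + 0.333·4/42 = 0.400.

0.40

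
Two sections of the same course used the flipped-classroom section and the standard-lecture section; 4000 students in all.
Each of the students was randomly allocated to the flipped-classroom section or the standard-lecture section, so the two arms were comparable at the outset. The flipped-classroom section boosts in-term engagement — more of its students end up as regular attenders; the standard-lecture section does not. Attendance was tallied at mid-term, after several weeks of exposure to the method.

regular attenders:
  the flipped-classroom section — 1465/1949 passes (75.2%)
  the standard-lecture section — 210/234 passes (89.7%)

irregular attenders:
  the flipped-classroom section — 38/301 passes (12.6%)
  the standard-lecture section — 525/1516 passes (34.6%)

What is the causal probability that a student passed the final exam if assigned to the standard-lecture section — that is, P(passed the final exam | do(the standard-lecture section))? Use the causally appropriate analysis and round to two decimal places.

The distribution of mid-term attendance is itself part of what the teaching method does — it is an intermediate outcome. Holding it fixed would remove that part of the effect; the total effect is the pooled difference.
So P(outcome | do(the standard-lecture section)) is just the pooled rate for the standard-lecture section: 735/1750 = 0.420.

0.42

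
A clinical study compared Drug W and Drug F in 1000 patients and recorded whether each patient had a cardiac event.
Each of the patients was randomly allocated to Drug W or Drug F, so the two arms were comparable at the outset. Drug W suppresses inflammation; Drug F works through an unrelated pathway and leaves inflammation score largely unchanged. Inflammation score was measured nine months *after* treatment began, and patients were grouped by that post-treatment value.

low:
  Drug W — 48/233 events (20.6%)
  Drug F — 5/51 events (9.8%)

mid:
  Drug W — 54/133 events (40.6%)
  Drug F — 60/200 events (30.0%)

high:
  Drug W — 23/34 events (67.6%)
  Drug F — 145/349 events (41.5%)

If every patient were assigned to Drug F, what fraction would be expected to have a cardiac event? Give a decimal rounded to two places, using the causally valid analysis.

Inflammation score is downstream of the drug. One should not condition on a consequence of treatment, so the overall rates are the right comparison.
So P(outcome | do(Drug F)) is just the pooled rate for Drug F: 210/600 = 0.350.

0.35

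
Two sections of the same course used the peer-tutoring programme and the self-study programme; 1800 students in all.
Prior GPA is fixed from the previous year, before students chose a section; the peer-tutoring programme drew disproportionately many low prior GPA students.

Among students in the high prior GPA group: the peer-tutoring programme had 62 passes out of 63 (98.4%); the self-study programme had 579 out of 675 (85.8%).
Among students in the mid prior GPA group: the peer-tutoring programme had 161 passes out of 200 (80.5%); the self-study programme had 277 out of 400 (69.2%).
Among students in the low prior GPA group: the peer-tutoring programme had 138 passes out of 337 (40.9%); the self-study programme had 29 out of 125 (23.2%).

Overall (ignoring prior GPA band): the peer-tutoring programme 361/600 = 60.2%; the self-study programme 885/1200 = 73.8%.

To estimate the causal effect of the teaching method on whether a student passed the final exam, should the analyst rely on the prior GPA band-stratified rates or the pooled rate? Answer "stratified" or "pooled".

stratified

Prior GPA band differs across teaching methods for reasons unrelated to any effect of the teaching method itself, and it separately predicts the outcome — a classic confounder. We must compare within prior GPA band levels.
Within each level — high prior GPA: 98.4% vs 85.8%; mid prior GPA: 80.5% vs 69.2%; low prior GPA: 40.9% vs 23.2% — the peer-tutoring programme is higher every time.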